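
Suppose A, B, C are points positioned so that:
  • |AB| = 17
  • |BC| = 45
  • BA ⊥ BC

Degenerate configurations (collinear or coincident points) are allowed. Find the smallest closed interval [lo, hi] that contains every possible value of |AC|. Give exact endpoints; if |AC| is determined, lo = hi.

|AB| ∈ {17}
|BC| ∈ {45}
|AC| ∈ {√(2314)}

|AC| = √(2314)  (≈ 48.1041)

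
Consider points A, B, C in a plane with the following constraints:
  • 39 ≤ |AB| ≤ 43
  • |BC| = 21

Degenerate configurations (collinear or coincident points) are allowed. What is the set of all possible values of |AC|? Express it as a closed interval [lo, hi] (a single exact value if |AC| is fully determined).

|AB| ∈ [39, 43]
|BC| ∈ {21}
|AC| ∈ [18, 64]

|AC| ∈ [18, 64]  (≈ [18.0000, 64.0000])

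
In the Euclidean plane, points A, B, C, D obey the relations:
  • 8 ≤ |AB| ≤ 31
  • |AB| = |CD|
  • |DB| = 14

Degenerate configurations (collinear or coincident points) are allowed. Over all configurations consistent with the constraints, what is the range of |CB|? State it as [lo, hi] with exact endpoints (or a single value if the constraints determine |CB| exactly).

|AB| ∈ [8, 31]
|BD| ∈ {14}
|CD| ∈ [8, 31]
|AD| ∈ [0, 45]
|BC| ∈ [0, 45]
|AC| ∈ [0, 76]

|CB| ∈ [0, 45]  (≈ [0.0000, 45.0000])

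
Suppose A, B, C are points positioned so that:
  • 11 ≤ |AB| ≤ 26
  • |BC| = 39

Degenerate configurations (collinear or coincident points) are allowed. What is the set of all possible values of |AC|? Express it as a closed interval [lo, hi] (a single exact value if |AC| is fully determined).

|AC| ∈ [13, 65]  (≈ [13.0000, 65.0000])

|AB| ∈ [11, 26]
|BC| ∈ {39}
|AC| ∈ [13, 65]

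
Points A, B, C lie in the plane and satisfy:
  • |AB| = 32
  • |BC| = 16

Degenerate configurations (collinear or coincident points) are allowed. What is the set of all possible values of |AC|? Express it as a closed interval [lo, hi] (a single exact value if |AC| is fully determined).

|AB| ∈ {32}
|BC| ∈ {16}
|AC| ∈ [16, 48]

|AC| ∈ [16, 48]  (≈ [16.0000, 48.0000])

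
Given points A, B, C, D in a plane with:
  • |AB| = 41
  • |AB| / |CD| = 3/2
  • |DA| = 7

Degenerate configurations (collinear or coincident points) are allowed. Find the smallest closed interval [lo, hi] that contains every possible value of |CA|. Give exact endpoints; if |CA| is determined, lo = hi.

|CA| ∈ [61/3, 103/3]  (≈ [20.3333, 34.3333])

|AB| ∈ {41}
|AD| ∈ {7}
|CD| ∈ {82/3}
|BD| ∈ [34, 48]
|AC| ∈ [61/3, 103/3]
|BC| ∈ [20/3, 226/3]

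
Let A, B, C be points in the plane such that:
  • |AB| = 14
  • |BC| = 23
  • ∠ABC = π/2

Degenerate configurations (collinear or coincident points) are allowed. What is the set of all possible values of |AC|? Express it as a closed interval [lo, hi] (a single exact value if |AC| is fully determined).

|AC| = 5·√(29)  (≈ 26.9258)

|AB| ∈ {14}
|BC| ∈ {23}
|AC| ∈ {5·√(29)}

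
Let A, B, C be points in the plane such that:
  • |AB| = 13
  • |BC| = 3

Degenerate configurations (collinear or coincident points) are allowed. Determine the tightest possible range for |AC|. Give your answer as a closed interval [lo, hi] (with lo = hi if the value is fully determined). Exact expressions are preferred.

|AC| ∈ [10, 16]  (≈ [10.0000, 16.0000])

|AB| ∈ {13}
|BC| ∈ {3}
|AC| ∈ [10, 16]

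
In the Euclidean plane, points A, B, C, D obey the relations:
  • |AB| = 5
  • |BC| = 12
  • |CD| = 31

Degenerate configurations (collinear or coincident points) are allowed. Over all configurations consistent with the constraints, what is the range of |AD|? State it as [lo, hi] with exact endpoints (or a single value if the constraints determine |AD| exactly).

|AD| ∈ [14, 48]  (≈ [14.0000, 48.0000])

|AB| ∈ {5}
|BC| ∈ {12}
|CD| ∈ {31}
|AC| ∈ [7, 17]
|BD| ∈ [19, 43]
|AD| ∈ [14, 48]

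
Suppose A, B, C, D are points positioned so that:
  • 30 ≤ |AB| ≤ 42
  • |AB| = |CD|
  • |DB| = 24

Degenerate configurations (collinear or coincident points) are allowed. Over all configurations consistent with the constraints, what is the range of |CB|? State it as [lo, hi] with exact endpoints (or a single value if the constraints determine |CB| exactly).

|CB| ∈ [6, 66]  (≈ [6.0000, 66.0000])

|AB| ∈ [30, 42]
|BD| ∈ {24}
|CD| ∈ [30, 42]
|AD| ∈ [6, 66]
|BC| ∈ [6, 66]
|AC| ∈ [0, 108]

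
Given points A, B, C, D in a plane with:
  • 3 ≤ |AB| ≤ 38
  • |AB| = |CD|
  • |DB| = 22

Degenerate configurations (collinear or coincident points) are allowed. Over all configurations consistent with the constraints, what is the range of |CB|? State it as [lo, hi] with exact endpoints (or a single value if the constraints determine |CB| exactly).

|AB| ∈ [3, 38]
|BD| ∈ {22}
|CD| ∈ [3, 38]
|AD| ∈ [0, 60]
|BC| ∈ [0, 60]
|AC| ∈ [0, 98]

|CB| ∈ [0, 60]  (≈ [0.0000, 60.0000])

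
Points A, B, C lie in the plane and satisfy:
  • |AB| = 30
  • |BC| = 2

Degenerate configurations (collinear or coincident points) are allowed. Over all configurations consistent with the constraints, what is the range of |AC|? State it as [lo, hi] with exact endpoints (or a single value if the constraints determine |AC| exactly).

|AB| ∈ {30}
|BC| ∈ {2}
|AC| ∈ [28, 32]

|AC| ∈ [28, 32]  (≈ [28.0000, 32.0000])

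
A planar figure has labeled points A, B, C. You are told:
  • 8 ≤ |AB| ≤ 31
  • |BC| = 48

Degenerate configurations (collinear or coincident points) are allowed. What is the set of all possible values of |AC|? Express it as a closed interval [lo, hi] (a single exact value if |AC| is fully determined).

|AC| ∈ [17, 79]  (≈ [17.0000, 79.0000])

|AB| ∈ [8, 31]
|BC| ∈ {48}
|AC| ∈ [17, 79]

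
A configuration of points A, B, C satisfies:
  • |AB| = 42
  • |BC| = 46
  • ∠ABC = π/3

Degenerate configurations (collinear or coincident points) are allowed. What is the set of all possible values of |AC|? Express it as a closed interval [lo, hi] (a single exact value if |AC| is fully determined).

|AC| = 2·√(487)  (≈ 44.1362)

|AB| ∈ {42}
|BC| ∈ {46}
|AC| ∈ {2·√(487)}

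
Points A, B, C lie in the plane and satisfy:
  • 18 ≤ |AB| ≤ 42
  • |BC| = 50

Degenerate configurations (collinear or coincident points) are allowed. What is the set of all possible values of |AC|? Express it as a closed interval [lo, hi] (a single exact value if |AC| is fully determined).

|AC| ∈ [8, 92]  (≈ [8.0000, 92.0000])

|AB| ∈ [18, 42]
|BC| ∈ {50}
|AC| ∈ [8, 92]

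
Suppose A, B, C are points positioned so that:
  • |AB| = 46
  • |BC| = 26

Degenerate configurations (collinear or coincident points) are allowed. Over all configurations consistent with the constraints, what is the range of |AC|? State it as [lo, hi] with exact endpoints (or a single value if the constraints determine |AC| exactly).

|AB| ∈ {46}
|BC| ∈ {26}
|AC| ∈ [20, 72]

|AC| ∈ [20, 72]  (≈ [20.0000, 72.0000])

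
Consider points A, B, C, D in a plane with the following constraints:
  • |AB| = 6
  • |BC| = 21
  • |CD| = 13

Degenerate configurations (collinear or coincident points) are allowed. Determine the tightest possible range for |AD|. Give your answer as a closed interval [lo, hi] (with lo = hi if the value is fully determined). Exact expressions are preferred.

|AB| ∈ {6}
|BC| ∈ {21}
|CD| ∈ {13}
|AC| ∈ [15, 27]
|BD| ∈ [8, 34]
|AD| ∈ [2, 40]

|AD| ∈ [2, 40]  (≈ [2.0000, 40.0000])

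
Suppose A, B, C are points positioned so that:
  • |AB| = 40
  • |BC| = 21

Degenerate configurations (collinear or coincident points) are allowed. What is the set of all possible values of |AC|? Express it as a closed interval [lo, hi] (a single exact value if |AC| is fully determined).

|AC| ∈ [19, 61]  (≈ [19.0000, 61.0000])

|AB| ∈ {40}
|BC| ∈ {21}
|AC| ∈ [19, 61]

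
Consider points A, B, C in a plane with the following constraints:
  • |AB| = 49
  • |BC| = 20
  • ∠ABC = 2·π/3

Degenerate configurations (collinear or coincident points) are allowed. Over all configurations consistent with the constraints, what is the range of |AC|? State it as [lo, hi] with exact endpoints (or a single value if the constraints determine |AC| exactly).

|AB| ∈ {49}
|BC| ∈ {20}
|AC| ∈ {√(3781)}

|AC| = √(3781)  (≈ 61.4898)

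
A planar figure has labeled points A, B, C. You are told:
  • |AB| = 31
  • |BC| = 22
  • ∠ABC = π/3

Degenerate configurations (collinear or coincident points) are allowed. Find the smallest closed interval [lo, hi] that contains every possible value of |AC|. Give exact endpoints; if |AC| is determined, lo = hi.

|AB| ∈ {31}
|BC| ∈ {22}
|AC| ∈ {√(763)}

|AC| = √(763)  (≈ 27.6225)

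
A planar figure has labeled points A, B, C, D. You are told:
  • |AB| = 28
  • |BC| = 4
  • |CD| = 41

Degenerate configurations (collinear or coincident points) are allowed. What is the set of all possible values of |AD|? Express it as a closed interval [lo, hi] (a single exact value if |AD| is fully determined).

|AB| ∈ {28}
|BC| ∈ {4}
|CD| ∈ {41}
|AC| ∈ [24, 32]
|BD| ∈ [37, 45]
|AD| ∈ [9, 73]

|AD| ∈ [9, 73]  (≈ [9.0000, 73.0000])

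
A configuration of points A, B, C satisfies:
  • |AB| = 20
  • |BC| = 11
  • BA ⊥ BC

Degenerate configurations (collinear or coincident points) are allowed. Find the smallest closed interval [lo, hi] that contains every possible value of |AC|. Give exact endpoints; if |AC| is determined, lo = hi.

|AB| ∈ {20}
|BC| ∈ {11}
|AC| ∈ {√(521)}

|AC| = √(521)  (≈ 22.8254)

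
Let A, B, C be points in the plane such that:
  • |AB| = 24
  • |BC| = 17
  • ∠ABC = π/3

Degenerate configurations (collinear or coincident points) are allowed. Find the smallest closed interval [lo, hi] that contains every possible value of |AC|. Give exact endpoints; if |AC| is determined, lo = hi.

|AC| = √(457)  (≈ 21.3776)

|AB| ∈ {24}
|BC| ∈ {17}
|AC| ∈ {√(457)}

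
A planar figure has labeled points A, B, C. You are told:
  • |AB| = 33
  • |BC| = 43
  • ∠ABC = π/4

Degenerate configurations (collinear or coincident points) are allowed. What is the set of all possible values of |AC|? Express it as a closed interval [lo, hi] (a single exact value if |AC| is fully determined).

|AB| ∈ {33}
|BC| ∈ {43}
|AC| ∈ {√(2938 - 1419·√(2))}

|AC| = √(2938 - 1419·√(2))  (≈ 30.5161)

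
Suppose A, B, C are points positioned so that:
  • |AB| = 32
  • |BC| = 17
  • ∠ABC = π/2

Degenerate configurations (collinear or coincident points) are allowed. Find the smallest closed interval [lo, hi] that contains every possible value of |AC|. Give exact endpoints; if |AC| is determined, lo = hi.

|AB| ∈ {32}
|BC| ∈ {17}
|AC| ∈ {√(1313)}

|AC| = √(1313)  (≈ 36.2353)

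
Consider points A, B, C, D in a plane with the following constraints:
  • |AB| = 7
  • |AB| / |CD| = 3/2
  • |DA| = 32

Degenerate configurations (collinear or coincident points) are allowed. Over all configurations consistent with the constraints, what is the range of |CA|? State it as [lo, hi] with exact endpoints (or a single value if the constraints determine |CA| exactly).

|CA| ∈ [82/3, 110/3]  (≈ [27.3333, 36.6667])

|AB| ∈ {7}
|AD| ∈ {32}
|CD| ∈ {14/3}
|BD| ∈ [25, 39]
|AC| ∈ [82/3, 110/3]
|BC| ∈ [61/3, 131/3]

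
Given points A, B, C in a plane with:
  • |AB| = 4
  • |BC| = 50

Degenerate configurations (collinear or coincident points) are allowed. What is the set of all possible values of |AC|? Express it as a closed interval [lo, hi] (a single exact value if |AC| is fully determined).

|AC| ∈ [46, 54]  (≈ [46.0000, 54.0000])

|AB| ∈ {4}
|BC| ∈ {50}
|AC| ∈ [46, 54]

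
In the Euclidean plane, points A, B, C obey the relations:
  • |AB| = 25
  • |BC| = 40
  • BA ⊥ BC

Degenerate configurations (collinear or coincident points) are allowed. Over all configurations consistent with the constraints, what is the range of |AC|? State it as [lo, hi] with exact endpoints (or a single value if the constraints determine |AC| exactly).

|AB| ∈ {25}
|BC| ∈ {40}
|AC| ∈ {5·√(89)}

|AC| = 5·√(89)  (≈ 47.1699)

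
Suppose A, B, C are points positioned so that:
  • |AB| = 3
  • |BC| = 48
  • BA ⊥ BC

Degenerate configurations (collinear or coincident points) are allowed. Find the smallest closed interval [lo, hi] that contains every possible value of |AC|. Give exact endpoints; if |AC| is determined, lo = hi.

|AB| ∈ {3}
|BC| ∈ {48}
|AC| ∈ {3·√(257)}

|AC| = 3·√(257)  (≈ 48.0937)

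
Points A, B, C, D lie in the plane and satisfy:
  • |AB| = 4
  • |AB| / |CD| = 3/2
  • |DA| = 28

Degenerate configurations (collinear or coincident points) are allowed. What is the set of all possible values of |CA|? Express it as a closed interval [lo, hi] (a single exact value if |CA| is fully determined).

|AB| ∈ {4}
|AD| ∈ {28}
|CD| ∈ {8/3}
|BD| ∈ [24, 32]
|AC| ∈ [76/3, 92/3]
|BC| ∈ [64/3, 104/3]

|CA| ∈ [76/3, 92/3]  (≈ [25.3333, 30.6667])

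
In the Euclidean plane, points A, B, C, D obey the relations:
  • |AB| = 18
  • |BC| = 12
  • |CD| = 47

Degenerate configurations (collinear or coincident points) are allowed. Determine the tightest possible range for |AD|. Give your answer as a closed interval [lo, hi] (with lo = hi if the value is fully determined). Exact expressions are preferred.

|AD| ∈ [17, 77]  (≈ [17.0000, 77.0000])

|AB| ∈ {18}
|BC| ∈ {12}
|CD| ∈ {47}
|AC| ∈ [6, 30]
|BD| ∈ [35, 59]
|AD| ∈ [17, 77]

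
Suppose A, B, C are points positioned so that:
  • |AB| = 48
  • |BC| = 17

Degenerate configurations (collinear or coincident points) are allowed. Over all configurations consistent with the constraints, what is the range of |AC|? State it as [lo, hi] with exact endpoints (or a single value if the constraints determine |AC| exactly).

|AB| ∈ {48}
|BC| ∈ {17}
|AC| ∈ [31, 65]

|AC| ∈ [31, 65]  (≈ [31.0000, 65.0000])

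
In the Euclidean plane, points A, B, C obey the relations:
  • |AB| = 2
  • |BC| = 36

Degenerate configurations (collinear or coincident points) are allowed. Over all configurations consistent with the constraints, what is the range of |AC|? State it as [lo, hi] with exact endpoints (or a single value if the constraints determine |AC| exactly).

|AC| ∈ [34, 38]  (≈ [34.0000, 38.0000])

|AB| ∈ {2}
|BC| ∈ {36}
|AC| ∈ [34, 38]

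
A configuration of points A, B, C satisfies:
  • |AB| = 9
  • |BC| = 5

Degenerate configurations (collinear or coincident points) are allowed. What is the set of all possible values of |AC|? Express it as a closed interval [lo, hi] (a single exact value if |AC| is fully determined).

|AC| ∈ [4, 14]  (≈ [4.0000, 14.0000])

|AB| ∈ {9}
|BC| ∈ {5}
|AC| ∈ [4, 14]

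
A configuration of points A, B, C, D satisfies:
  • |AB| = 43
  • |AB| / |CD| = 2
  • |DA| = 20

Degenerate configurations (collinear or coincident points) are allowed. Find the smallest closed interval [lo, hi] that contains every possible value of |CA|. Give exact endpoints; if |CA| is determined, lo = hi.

|CA| ∈ [3/2, 83/2]  (≈ [1.5000, 41.5000])

|AB| ∈ {43}
|AD| ∈ {20}
|CD| ∈ {43/2}
|BD| ∈ [23, 63]
|AC| ∈ [3/2, 83/2]
|BC| ∈ [3/2, 169/2]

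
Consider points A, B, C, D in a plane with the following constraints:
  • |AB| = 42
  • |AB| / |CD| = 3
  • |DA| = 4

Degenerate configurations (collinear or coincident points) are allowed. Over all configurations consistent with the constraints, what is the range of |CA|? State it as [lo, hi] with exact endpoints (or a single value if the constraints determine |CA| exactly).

|CA| ∈ [10, 18]  (≈ [10.0000, 18.0000])

|AB| ∈ {42}
|AD| ∈ {4}
|CD| ∈ {14}
|BD| ∈ [38, 46]
|AC| ∈ [10, 18]
|BC| ∈ [24, 60]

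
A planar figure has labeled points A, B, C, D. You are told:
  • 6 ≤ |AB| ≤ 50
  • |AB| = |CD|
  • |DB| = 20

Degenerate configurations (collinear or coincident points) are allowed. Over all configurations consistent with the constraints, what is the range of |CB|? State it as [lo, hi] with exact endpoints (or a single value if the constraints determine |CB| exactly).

|AB| ∈ [6, 50]
|BD| ∈ {20}
|CD| ∈ [6, 50]
|AD| ∈ [0, 70]
|BC| ∈ [0, 70]
|AC| ∈ [0, 120]

|CB| ∈ [0, 70]  (≈ [0.0000, 70.0000])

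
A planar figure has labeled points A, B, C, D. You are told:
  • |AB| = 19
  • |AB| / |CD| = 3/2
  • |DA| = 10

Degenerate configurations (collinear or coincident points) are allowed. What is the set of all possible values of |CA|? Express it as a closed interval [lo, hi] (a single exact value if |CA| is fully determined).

|AB| ∈ {19}
|AD| ∈ {10}
|CD| ∈ {38/3}
|BD| ∈ [9, 29]
|AC| ∈ [8/3, 68/3]
|BC| ∈ [0, 125/3]

|CA| ∈ [8/3, 68/3]  (≈ [2.6667, 22.6667])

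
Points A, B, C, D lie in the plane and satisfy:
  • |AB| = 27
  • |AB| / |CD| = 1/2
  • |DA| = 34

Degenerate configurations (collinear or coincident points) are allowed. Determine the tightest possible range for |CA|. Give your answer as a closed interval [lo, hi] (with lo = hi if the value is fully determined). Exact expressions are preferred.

|CA| ∈ [20, 88]  (≈ [20.0000, 88.0000])

|AB| ∈ {27}
|AD| ∈ {34}
|CD| ∈ {54}
|BD| ∈ [7, 61]
|AC| ∈ [20, 88]
|BC| ∈ [0, 115]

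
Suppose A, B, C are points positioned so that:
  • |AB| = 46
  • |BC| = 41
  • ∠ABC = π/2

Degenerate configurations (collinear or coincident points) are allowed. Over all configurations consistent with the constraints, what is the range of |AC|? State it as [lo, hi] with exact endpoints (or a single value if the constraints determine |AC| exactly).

|AC| = √(3797)  (≈ 61.6198)

|AB| ∈ {46}
|BC| ∈ {41}
|AC| ∈ {√(3797)}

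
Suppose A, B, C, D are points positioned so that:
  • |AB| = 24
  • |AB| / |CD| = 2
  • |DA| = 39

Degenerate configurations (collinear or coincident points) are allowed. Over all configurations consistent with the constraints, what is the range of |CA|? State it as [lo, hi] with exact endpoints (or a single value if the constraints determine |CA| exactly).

|CA| ∈ [27, 51]  (≈ [27.0000, 51.0000])

|AB| ∈ {24}
|AD| ∈ {39}
|CD| ∈ {12}
|BD| ∈ [15, 63]
|AC| ∈ [27, 51]
|BC| ∈ [3, 75]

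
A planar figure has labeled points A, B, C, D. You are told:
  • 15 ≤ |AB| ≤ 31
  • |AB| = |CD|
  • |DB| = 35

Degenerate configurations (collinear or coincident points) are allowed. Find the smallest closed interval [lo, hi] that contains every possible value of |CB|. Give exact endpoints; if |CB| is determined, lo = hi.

|CB| ∈ [4, 66]  (≈ [4.0000, 66.0000])

|AB| ∈ [15, 31]
|BD| ∈ {35}
|CD| ∈ [15, 31]
|AD| ∈ [4, 66]
|BC| ∈ [4, 66]
|AC| ∈ [0, 97]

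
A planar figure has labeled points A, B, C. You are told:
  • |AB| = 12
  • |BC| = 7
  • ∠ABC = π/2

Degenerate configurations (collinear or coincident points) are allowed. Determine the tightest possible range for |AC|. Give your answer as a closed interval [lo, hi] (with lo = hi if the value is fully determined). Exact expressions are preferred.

|AB| ∈ {12}
|BC| ∈ {7}
|AC| ∈ {√(193)}

|AC| = √(193)  (≈ 13.8924)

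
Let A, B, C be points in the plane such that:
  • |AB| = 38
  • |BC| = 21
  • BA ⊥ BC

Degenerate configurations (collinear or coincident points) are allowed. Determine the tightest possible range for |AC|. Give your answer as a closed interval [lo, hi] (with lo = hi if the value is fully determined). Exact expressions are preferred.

|AC| = √(1885)  (≈ 43.4166)

|AB| ∈ {38}
|BC| ∈ {21}
|AC| ∈ {√(1885)}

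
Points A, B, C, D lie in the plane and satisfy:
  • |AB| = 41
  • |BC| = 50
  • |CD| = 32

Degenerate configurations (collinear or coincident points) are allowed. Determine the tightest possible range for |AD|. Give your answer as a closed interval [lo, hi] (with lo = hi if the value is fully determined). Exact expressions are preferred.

|AB| ∈ {41}
|BC| ∈ {50}
|CD| ∈ {32}
|AC| ∈ [9, 91]
|BD| ∈ [18, 82]
|AD| ∈ [0, 123]

|AD| ∈ [0, 123]  (≈ [0.0000, 123.0000])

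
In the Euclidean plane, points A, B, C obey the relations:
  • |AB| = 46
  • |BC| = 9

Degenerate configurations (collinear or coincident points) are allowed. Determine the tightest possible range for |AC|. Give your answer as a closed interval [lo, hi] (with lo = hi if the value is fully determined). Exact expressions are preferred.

|AB| ∈ {46}
|BC| ∈ {9}
|AC| ∈ [37, 55]

|AC| ∈ [37, 55]  (≈ [37.0000, 55.0000])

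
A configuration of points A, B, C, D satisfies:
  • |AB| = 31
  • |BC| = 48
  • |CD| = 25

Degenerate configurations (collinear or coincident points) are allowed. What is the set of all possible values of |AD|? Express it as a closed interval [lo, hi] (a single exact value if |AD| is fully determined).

|AD| ∈ [0, 104]  (≈ [0.0000, 104.0000])

|AB| ∈ {31}
|BC| ∈ {48}
|CD| ∈ {25}
|AC| ∈ [17, 79]
|BD| ∈ [23, 73]
|AD| ∈ [0, 104]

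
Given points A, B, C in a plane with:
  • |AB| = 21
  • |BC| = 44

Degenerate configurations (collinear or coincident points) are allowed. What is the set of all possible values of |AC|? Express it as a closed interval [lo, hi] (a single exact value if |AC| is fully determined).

|AC| ∈ [23, 65]  (≈ [23.0000, 65.0000])

|AB| ∈ {21}
|BC| ∈ {44}
|AC| ∈ [23, 65]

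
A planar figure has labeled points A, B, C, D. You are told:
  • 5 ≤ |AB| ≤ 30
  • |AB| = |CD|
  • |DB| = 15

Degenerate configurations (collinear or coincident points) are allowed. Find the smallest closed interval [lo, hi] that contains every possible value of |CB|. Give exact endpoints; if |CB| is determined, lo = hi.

|CB| ∈ [0, 45]  (≈ [0.0000, 45.0000])

|AB| ∈ [5, 30]
|BD| ∈ {15}
|CD| ∈ [5, 30]
|AD| ∈ [0, 45]
|BC| ∈ [0, 45]
|AC| ∈ [0, 75]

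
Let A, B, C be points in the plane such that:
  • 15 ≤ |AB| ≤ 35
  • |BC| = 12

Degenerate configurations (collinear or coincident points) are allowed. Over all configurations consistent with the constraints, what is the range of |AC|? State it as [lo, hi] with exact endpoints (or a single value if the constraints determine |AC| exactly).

|AB| ∈ [15, 35]
|BC| ∈ {12}
|AC| ∈ [3, 47]

|AC| ∈ [3, 47]  (≈ [3.0000, 47.0000])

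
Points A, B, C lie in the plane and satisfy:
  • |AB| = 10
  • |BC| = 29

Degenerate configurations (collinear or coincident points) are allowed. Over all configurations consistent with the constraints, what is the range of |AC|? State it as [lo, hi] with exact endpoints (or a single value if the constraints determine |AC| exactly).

|AB| ∈ {10}
|BC| ∈ {29}
|AC| ∈ [19, 39]

|AC| ∈ [19, 39]  (≈ [19.0000, 39.0000])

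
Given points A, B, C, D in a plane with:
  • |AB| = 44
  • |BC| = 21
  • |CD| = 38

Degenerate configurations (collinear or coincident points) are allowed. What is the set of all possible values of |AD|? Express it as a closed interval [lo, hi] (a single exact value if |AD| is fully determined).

|AD| ∈ [0, 103]  (≈ [0.0000, 103.0000])

|AB| ∈ {44}
|BC| ∈ {21}
|CD| ∈ {38}
|AC| ∈ [23, 65]
|BD| ∈ [17, 59]
|AD| ∈ [0, 103]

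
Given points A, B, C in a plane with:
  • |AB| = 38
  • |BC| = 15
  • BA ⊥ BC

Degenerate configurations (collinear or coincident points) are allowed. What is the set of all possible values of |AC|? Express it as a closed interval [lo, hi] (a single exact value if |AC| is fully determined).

|AB| ∈ {38}
|BC| ∈ {15}
|AC| ∈ {√(1669)}

|AC| = √(1669)  (≈ 40.8534)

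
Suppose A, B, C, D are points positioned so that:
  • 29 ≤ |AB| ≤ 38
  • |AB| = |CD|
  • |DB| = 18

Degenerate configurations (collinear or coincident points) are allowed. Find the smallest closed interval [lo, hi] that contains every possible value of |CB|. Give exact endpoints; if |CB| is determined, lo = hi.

|AB| ∈ [29, 38]
|BD| ∈ {18}
|CD| ∈ [29, 38]
|AD| ∈ [11, 56]
|BC| ∈ [11, 56]
|AC| ∈ [0, 94]

|CB| ∈ [11, 56]  (≈ [11.0000, 56.0000])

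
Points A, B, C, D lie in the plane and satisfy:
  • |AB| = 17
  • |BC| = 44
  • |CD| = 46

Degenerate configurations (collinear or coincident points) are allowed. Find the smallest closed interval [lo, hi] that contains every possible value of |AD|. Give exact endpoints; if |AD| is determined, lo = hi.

|AB| ∈ {17}
|BC| ∈ {44}
|CD| ∈ {46}
|AC| ∈ [27, 61]
|BD| ∈ [2, 90]
|AD| ∈ [0, 107]

|AD| ∈ [0, 107]  (≈ [0.0000, 107.0000])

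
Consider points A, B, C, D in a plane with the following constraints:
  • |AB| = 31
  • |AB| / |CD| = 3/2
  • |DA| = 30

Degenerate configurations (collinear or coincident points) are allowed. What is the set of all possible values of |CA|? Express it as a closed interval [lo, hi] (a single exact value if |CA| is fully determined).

|CA| ∈ [28/3, 152/3]  (≈ [9.3333, 50.6667])

|AB| ∈ {31}
|AD| ∈ {30}
|CD| ∈ {62/3}
|BD| ∈ [1, 61]
|AC| ∈ [28/3, 152/3]
|BC| ∈ [0, 245/3]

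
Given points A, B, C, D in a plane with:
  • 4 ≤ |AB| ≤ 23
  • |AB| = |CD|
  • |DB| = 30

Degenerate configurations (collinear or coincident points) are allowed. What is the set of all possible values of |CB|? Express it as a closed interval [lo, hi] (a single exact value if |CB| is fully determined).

|CB| ∈ [7, 53]  (≈ [7.0000, 53.0000])

|AB| ∈ [4, 23]
|BD| ∈ {30}
|CD| ∈ [4, 23]
|AD| ∈ [7, 53]
|BC| ∈ [7, 53]
|AC| ∈ [0, 76]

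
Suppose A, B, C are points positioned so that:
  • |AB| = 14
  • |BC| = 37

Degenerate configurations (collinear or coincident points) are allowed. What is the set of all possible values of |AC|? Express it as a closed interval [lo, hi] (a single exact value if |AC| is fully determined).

|AC| ∈ [23, 51]  (≈ [23.0000, 51.0000])

|AB| ∈ {14}
|BC| ∈ {37}
|AC| ∈ [23, 51]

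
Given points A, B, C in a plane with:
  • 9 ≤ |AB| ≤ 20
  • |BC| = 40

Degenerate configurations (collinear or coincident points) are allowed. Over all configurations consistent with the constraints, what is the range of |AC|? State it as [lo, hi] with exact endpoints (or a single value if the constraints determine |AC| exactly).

|AC| ∈ [20, 60]  (≈ [20.0000, 60.0000])

|AB| ∈ [9, 20]
|BC| ∈ {40}
|AC| ∈ [20, 60]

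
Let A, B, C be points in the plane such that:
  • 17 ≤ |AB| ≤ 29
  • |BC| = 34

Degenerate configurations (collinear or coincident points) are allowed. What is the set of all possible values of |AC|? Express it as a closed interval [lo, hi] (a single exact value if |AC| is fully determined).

|AB| ∈ [17, 29]
|BC| ∈ {34}
|AC| ∈ [5, 63]

|AC| ∈ [5, 63]  (≈ [5.0000, 63.0000])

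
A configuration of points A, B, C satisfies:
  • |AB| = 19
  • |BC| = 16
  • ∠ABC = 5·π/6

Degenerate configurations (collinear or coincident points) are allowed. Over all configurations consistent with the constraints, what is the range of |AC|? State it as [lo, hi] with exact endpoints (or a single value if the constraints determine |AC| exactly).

|AB| ∈ {19}
|BC| ∈ {16}
|AC| ∈ {√(304·√(3) + 617)}

|AC| = √(304·√(3) + 617)  (≈ 33.8163)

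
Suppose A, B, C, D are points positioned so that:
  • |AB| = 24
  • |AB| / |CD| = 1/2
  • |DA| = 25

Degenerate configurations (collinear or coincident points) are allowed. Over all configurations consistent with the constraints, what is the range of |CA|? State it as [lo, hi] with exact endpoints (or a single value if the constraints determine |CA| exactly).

|CA| ∈ [23, 73]  (≈ [23.0000, 73.0000])

|AB| ∈ {24}
|AD| ∈ {25}
|CD| ∈ {48}
|BD| ∈ [1, 49]
|AC| ∈ [23, 73]
|BC| ∈ [0, 97]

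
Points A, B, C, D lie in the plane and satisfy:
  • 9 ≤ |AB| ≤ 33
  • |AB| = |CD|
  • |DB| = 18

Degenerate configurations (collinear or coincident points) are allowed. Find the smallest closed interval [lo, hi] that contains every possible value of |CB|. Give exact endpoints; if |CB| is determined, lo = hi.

|CB| ∈ [0, 51]  (≈ [0.0000, 51.0000])

|AB| ∈ [9, 33]
|BD| ∈ {18}
|CD| ∈ [9, 33]
|AD| ∈ [0, 51]
|BC| ∈ [0, 51]
|AC| ∈ [0, 84]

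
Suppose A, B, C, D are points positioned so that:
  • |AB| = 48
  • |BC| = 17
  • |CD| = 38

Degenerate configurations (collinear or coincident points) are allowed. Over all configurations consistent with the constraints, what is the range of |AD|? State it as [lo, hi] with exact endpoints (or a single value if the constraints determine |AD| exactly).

|AB| ∈ {48}
|BC| ∈ {17}
|CD| ∈ {38}
|AC| ∈ [31, 65]
|BD| ∈ [21, 55]
|AD| ∈ [0, 103]

|AD| ∈ [0, 103]  (≈ [0.0000, 103.0000])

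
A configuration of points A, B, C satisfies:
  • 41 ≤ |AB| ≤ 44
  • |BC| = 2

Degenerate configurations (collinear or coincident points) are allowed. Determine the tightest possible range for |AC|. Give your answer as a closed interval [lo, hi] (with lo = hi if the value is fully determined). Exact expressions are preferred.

|AC| ∈ [39, 46]  (≈ [39.0000, 46.0000])

|AB| ∈ [41, 44]
|BC| ∈ {2}
|AC| ∈ [39, 46]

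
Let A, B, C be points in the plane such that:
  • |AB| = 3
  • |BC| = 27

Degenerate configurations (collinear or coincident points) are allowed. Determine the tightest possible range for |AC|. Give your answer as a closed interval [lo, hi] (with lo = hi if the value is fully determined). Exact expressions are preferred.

|AB| ∈ {3}
|BC| ∈ {27}
|AC| ∈ [24, 30]

|AC| ∈ [24, 30]  (≈ [24.0000, 30.0000])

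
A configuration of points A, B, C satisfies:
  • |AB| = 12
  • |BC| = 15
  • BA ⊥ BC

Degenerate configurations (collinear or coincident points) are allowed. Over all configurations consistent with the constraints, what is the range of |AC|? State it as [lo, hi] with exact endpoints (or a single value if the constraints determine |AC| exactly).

|AB| ∈ {12}
|BC| ∈ {15}
|AC| ∈ {3·√(41)}

|AC| = 3·√(41)  (≈ 19.2094)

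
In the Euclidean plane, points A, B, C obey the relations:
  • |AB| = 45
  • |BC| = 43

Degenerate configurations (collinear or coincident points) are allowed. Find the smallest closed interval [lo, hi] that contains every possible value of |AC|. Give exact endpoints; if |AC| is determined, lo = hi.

|AB| ∈ {45}
|BC| ∈ {43}
|AC| ∈ [2, 88]

|AC| ∈ [2, 88]  (≈ [2.0000, 88.0000])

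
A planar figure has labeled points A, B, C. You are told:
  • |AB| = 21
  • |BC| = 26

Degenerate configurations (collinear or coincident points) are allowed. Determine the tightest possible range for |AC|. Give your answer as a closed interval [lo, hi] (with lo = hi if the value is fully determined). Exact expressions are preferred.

|AB| ∈ {21}
|BC| ∈ {26}
|AC| ∈ [5, 47]

|AC| ∈ [5, 47]  (≈ [5.0000, 47.0000])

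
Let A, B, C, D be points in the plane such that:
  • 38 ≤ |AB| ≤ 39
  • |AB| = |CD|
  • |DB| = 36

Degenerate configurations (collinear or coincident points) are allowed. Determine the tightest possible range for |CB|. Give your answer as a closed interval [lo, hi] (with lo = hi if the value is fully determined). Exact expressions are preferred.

|AB| ∈ [38, 39]
|BD| ∈ {36}
|CD| ∈ [38, 39]
|AD| ∈ [2, 75]
|BC| ∈ [2, 75]
|AC| ∈ [0, 114]

|CB| ∈ [2, 75]  (≈ [2.0000, 75.0000])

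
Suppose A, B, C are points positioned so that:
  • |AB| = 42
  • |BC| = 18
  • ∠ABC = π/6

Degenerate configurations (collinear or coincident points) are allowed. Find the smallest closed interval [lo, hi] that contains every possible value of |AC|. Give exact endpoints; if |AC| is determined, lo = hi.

|AB| ∈ {42}
|BC| ∈ {18}
|AC| ∈ {6·√(58 - 21·√(3))}

|AC| = 6·√(58 - 21·√(3))  (≈ 27.9029)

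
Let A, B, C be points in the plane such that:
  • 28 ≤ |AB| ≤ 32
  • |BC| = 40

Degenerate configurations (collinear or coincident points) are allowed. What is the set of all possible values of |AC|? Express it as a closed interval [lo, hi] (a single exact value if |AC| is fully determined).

|AB| ∈ [28, 32]
|BC| ∈ {40}
|AC| ∈ [8, 72]

|AC| ∈ [8, 72]  (≈ [8.0000, 72.0000])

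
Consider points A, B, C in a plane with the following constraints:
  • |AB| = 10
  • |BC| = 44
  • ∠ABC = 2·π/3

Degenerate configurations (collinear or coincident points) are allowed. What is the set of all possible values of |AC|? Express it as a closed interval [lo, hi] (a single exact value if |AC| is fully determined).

|AC| = 2·√(619)  (≈ 49.7594)

|AB| ∈ {10}
|BC| ∈ {44}
|AC| ∈ {2·√(619)}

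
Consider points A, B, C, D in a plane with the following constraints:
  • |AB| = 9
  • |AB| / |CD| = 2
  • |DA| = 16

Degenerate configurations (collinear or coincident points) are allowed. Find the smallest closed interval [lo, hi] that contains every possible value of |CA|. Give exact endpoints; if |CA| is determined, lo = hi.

|CA| ∈ [23/2, 41/2]  (≈ [11.5000, 20.5000])

|AB| ∈ {9}
|AD| ∈ {16}
|CD| ∈ {9/2}
|BD| ∈ [7, 25]
|AC| ∈ [23/2, 41/2]
|BC| ∈ [5/2, 59/2]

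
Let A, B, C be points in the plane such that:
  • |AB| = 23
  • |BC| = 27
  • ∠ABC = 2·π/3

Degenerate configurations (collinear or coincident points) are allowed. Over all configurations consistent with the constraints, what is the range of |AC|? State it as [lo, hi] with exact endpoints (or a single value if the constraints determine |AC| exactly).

|AB| ∈ {23}
|BC| ∈ {27}
|AC| ∈ {√(1879)}

|AC| = √(1879)  (≈ 43.3474)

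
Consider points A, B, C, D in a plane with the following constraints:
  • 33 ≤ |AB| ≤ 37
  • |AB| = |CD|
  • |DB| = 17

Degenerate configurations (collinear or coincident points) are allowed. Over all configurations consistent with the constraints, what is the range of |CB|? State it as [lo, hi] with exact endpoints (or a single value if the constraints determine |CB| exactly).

|AB| ∈ [33, 37]
|BD| ∈ {17}
|CD| ∈ [33, 37]
|AD| ∈ [16, 54]
|BC| ∈ [16, 54]
|AC| ∈ [0, 91]

|CB| ∈ [16, 54]  (≈ [16.0000, 54.0000])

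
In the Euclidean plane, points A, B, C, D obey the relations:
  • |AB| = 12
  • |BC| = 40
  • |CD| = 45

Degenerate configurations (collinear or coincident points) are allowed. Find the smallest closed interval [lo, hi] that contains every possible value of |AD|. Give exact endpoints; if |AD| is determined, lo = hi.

|AD| ∈ [0, 97]  (≈ [0.0000, 97.0000])

|AB| ∈ {12}
|BC| ∈ {40}
|CD| ∈ {45}
|AC| ∈ [28, 52]
|BD| ∈ [5, 85]
|AD| ∈ [0, 97]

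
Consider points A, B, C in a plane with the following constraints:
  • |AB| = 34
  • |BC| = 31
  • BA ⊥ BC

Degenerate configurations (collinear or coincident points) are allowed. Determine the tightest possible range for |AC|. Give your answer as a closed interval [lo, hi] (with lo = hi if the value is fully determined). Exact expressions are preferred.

|AC| = √(2117)  (≈ 46.0109)

|AB| ∈ {34}
|BC| ∈ {31}
|AC| ∈ {√(2117)}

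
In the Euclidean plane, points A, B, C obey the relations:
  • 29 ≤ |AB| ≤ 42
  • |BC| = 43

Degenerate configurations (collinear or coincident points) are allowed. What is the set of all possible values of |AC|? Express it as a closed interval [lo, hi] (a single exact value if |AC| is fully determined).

|AC| ∈ [1, 85]  (≈ [1.0000, 85.0000])

|AB| ∈ [29, 42]
|BC| ∈ {43}
|AC| ∈ [1, 85]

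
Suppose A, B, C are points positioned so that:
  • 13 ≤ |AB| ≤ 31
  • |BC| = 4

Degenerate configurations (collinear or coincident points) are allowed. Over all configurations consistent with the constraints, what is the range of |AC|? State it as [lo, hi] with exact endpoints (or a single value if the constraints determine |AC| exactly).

|AC| ∈ [9, 35]  (≈ [9.0000, 35.0000])

|AB| ∈ [13, 31]
|BC| ∈ {4}
|AC| ∈ [9, 35]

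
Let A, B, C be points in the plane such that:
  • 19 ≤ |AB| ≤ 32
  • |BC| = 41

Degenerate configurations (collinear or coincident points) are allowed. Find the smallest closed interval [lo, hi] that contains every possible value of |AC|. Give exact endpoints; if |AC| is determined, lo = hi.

|AC| ∈ [9, 73]  (≈ [9.0000, 73.0000])

|AB| ∈ [19, 32]
|BC| ∈ {41}
|AC| ∈ [9, 73]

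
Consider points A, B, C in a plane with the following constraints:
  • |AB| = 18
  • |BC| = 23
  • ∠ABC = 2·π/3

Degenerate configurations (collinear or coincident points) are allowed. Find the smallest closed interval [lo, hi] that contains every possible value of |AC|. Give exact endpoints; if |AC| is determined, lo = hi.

|AC| = √(1267)  (≈ 35.5949)

|AB| ∈ {18}
|BC| ∈ {23}
|AC| ∈ {√(1267)}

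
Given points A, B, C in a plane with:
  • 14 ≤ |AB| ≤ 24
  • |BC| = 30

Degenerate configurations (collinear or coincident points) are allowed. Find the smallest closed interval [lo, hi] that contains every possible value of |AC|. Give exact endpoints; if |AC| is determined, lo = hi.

|AC| ∈ [6, 54]  (≈ [6.0000, 54.0000])

|AB| ∈ [14, 24]
|BC| ∈ {30}
|AC| ∈ [6, 54]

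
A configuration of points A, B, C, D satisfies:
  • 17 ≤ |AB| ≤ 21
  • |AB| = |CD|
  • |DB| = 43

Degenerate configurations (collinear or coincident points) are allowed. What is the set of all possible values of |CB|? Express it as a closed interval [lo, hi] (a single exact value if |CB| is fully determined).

|AB| ∈ [17, 21]
|BD| ∈ {43}
|CD| ∈ [17, 21]
|AD| ∈ [22, 64]
|BC| ∈ [22, 64]
|AC| ∈ [1, 85]

|CB| ∈ [22, 64]  (≈ [22.0000, 64.0000])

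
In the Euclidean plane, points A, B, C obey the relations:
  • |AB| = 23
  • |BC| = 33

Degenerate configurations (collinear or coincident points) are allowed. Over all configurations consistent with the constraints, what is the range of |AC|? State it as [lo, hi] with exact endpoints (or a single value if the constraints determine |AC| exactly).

|AB| ∈ {23}
|BC| ∈ {33}
|AC| ∈ [10, 56]

|AC| ∈ [10, 56]  (≈ [10.0000, 56.0000])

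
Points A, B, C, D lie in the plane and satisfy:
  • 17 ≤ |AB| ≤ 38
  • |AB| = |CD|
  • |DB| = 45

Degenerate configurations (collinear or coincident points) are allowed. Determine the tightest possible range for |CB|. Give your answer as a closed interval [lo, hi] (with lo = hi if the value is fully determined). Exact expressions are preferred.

|CB| ∈ [7, 83]  (≈ [7.0000, 83.0000])

|AB| ∈ [17, 38]
|BD| ∈ {45}
|CD| ∈ [17, 38]
|AD| ∈ [7, 83]
|BC| ∈ [7, 83]
|AC| ∈ [0, 121]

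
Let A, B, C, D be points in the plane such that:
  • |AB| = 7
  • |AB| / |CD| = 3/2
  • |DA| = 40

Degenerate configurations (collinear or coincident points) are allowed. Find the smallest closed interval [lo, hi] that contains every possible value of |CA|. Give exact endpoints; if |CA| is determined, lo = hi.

|AB| ∈ {7}
|AD| ∈ {40}
|CD| ∈ {14/3}
|BD| ∈ [33, 47]
|AC| ∈ [106/3, 134/3]
|BC| ∈ [85/3, 155/3]

|CA| ∈ [106/3, 134/3]  (≈ [35.3333, 44.6667])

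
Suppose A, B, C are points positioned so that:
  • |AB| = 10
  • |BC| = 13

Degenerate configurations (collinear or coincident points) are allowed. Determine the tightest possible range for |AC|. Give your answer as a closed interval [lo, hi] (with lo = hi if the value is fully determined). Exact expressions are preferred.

|AB| ∈ {10}
|BC| ∈ {13}
|AC| ∈ [3, 23]

|AC| ∈ [3, 23]  (≈ [3.0000, 23.0000])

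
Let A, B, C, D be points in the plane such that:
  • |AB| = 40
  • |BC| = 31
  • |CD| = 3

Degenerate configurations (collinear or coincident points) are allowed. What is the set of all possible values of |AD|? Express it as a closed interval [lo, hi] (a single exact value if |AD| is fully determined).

|AB| ∈ {40}
|BC| ∈ {31}
|CD| ∈ {3}
|AC| ∈ [9, 71]
|BD| ∈ [28, 34]
|AD| ∈ [6, 74]

|AD| ∈ [6, 74]  (≈ [6.0000, 74.0000])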